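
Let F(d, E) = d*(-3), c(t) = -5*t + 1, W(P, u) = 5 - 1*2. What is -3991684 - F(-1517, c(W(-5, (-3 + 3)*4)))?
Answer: -3996235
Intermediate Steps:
W(P, u) = 3 (W(P, u) = 5 - 2 = 3)
c(t) = 1 - 5*t
F(d, E) = -3*d
-3991684 - F(-1517, c(W(-5, (-3 + 3)*4))) = -3991684 - (-3)*(-1517) = -3991684 - 1*4551 = -3991684 - 4551 = -3996235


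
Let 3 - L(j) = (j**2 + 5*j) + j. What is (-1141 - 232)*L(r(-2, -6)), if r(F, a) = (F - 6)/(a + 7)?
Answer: 17849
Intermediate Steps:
r(F, a) = (-6 + F)/(7 + a)
L(j) = 3 - j**2 - 6*j (L(j) = 3 - ((j**2 + 5*j) + j) = 3 - (j**2 + 6*j) = 3 + (-j**2 - 6*j) = 3 - j**2 - 6*j)
(-1141 - 232)*L(r(-2, -6)) = (-1141 - 232)*(3 - ((-6 - 2)/(7 - 6))**2 - 6*(-6 - 2)/(7 - 6)) = -1373*(3 - (-8/1)**2 - 6*(-8)/1) = -1373*(3 - (1*(-8))**2 - 6*(-8)) = -1373*(3 - 1*(-8)**2 - 6*(-8)) = -1373*(3 - 1*64 + 48) = -1373*(3 - 64 + 48) = -1373*(-13) = 17849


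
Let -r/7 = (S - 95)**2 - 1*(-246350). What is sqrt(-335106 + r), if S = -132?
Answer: I*sqrt(2420259) ≈ 1555.7*I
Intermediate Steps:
r = -2085153 (r = -7*((-132 - 95)**2 - 1*(-246350)) = -7*((-227)**2 + 246350) = -7*(51529 + 246350) = -7*297879 = -2085153)
sqrt(-335106 + r) = sqrt(-335106 - 2085153) = sqrt(-2420259) = I*sqrt(2420259)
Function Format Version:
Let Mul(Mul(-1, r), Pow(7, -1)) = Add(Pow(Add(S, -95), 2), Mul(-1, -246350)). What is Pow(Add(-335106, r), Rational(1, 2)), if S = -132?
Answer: Mul(I, Pow(2420259, Rational(1, 2))) ≈ Mul(1555.7, I)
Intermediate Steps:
r = -2085153 (r = Mul(-7, Add(Pow(Add(-132, -95), 2), Mul(-1, -246350))) = Mul(-7, Add(Pow(-227, 2), 246350)) = Mul(-7, Add(51529, 246350)) = Mul(-7, 297879) = -2085153)
Pow(Add(-335106, r), Rational(1, 2)) = Pow(Add(-335106, -2085153), Rational(1, 2)) = Pow(-2420259, Rational(1, 2)) = Mul(I, Pow(2420259, Rational(1, 2)))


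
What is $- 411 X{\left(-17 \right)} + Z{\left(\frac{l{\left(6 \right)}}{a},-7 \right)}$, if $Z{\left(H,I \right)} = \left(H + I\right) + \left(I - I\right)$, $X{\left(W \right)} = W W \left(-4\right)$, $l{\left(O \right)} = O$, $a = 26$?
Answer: $\frac{6176420}{13} \approx 4.7511 \cdot 10^{5}$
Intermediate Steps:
$X{\left(W \right)} = - 4 W^{2}$ ($X{\left(W \right)} = W^{2} \left(-4\right) = - 4 W^{2}$)
$Z{\left(H,I \right)} = H + I$ ($Z{\left(H,I \right)} = \left(H + I\right) + 0 = H + I$)
$- 411 X{\left(-17 \right)} + Z{\left(\frac{l{\left(6 \right)}}{a},-7 \right)} = - 411 \left(- 4 \left(-17\right)^{2}\right) - \left(7 - \frac{6}{26}\right) = - 411 \left(\left(-4\right) 289\right) + \left(6 \cdot \frac{1}{26} - 7\right) = \left(-411\right) \left(-1156\right) + \left(\frac{3}{13} - 7\right) = 475116 - \frac{88}{13} = \frac{6176420}{13}$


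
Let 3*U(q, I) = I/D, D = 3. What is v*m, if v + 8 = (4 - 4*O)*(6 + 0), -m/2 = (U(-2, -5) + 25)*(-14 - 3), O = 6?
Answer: -957440/9 ≈ -1.0638e+5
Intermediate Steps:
U(q, I) = I/9 (U(q, I) = (I/3)/3 = I/9)
m = 7480/9 (m = -2*((⅑)*(-5) + 25)*(-14 - 3) = -2*(-5/9 + 25)*(-17) = -440*(-17)/9 = -2*(-3740/9) = 7480/9 ≈ 831.11)
v = -128 (v = -8 + (4 - 4*6)*(6 + 0) = -8 + (4 - 24)*6 = -8 - 20*6 = -8 - 120 = -128)
v*m = -128*7480/9 = -957440/9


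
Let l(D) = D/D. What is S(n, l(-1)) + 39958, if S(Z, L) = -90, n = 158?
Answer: 39868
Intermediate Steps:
l(D) = 1
S(n, l(-1)) + 39958 = -90 + 39958 = 39868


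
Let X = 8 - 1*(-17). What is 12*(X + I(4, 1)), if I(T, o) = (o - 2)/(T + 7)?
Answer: 3288/11 ≈ 298.91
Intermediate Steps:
I(T, o) = (-2 + o)/(7 + T)
X = 25 (X = 8 + 17 = 25)
12*(X + I(4, 1)) = 12*(25 + (-2 + 1)/(7 + 4)) = 12*(25 - 1/11) = 12*(274/11) = 3288/11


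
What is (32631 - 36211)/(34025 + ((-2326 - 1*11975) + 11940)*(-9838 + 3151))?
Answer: -895/3955508 ≈ -0.00022627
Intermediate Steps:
(32631 - 36211)/(34025 + ((-2326 - 1*11975) + 11940)*(-9838 + 3151)) = -3580/(34025 + ((-2326 - 11975) + 11940)*(-6687)) = -3580/(34025 + (-14301 + 11940)*(-6687)) = -3580/(34025 - 2361*(-6687)) = -3580/(34025 + 15788007) = -3580/15822032 = -3580*1/15822032 = -895/3955508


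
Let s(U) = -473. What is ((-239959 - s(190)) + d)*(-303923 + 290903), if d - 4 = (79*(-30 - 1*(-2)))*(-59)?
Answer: 1418841480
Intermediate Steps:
d = 130512 (d = 4 + (79*(-30 - 1*(-2)))*(-59) = 4 + (79*(-30 + 2))*(-59) = 4 + (79*(-28))*(-59) = 4 - 2212*(-59) = 4 + 130508 = 130512)
((-239959 - s(190)) + d)*(-303923 + 290903) = ((-239959 - 1*(-473)) + 130512)*(-303923 + 290903) = ((-239959 + 473) + 130512)*(-13020) = (-239486 + 130512)*(-13020) = -108974*(-13020) = 1418841480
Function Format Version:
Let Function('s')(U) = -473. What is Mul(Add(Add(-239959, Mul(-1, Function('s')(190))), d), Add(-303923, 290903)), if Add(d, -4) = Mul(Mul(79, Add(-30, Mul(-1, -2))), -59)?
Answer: 1418841480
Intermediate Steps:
d = 130512 (d = Add(4, Mul(Mul(79, Add(-30, Mul(-1, -2))), -59)) = Add(4, Mul(Mul(79, Add(-30, 2)), -59)) = Add(4, Mul(Mul(79, -28), -59)) = Add(4, Mul(-2212, -59)) = Add(4, 130508) = 130512)
Mul(Add(Add(-239959, Mul(-1, Function('s')(190))), d), Add(-303923, 290903)) = Mul(Add(Add(-239959, Mul(-1, -473)), 130512), Add(-303923, 290903)) = Mul(Add(Add(-239959, 473), 130512), -13020) = Mul(Add(-239486, 130512), -13020) = Mul(-108974, -13020) = 1418841480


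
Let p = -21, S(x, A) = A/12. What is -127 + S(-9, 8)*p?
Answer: -141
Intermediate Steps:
S(x, A) = A/12 (S(x, A) = A*(1/12) = A/12)
-127 + S(-9, 8)*p = -127 + ((1/12)*8)*(-21) = -127 + (⅔)*(-21) = -127 - 14 = -141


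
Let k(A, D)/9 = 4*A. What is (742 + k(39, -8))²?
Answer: 4605316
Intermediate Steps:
k(A, D) = 36*A (k(A, D) = 9*(4*A) = 36*A)
(742 + k(39, -8))² = (742 + 36*39)² = (742 + 1404)² = 2146² = 4605316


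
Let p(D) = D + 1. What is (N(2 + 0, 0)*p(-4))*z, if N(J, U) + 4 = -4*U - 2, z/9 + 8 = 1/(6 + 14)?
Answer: -12879/10 ≈ -1287.9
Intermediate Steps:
p(D) = 1 + D
z = -1431/20 (z = -72 + 9/(6 + 14) = -72 + 9/20 = -1431/20 ≈ -71.550)
N(J, U) = -6 - 4*U (N(J, U) = -4 + (-4*U - 2) = -4 + (-2 - 4*U) = -6 - 4*U)
(N(2 + 0, 0)*p(-4))*z = ((-6 - 4*0)*(1 - 4))*(-1431/20) = ((-6 + 0)*(-3))*(-1431/20) = -6*(-3)*(-1431/20) = 18*(-1431/20) = -12879/10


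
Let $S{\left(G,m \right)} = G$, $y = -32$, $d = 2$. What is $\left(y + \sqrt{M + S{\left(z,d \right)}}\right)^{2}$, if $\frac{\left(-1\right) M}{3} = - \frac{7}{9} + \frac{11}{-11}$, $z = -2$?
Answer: $\frac{\left(96 - \sqrt{30}\right)^{2}}{9} \approx 910.49$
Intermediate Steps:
$M = \frac{16}{3}$ ($M = - 3 \left(- \frac{7}{9} + \frac{11}{-11}\right) = - 3 \left(\left(-7\right) \frac{1}{9} + 11 \left(- \frac{1}{11}\right)\right) = - 3 \left(- \frac{7}{9} - 1\right) = \left(-3\right) \left(- \frac{16}{9}\right) = \frac{16}{3} \approx 5.3333$)
$\left(y + \sqrt{M + S{\left(z,d \right)}}\right)^{2} = \left(-32 + \sqrt{\frac{16}{3} - 2}\right)^{2} = \left(-32 + \sqrt{\frac{10}{3}}\right)^{2} = \left(-32 + \frac{\sqrt{30}}{3}\right)^{2}$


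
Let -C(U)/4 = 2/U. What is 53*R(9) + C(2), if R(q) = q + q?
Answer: 950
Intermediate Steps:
C(U) = -8/U
R(q) = 2*q
53*R(9) + C(2) = 53*(2*9) - 8/2 = 53*18 - 8*½ = 954 - 4 = 950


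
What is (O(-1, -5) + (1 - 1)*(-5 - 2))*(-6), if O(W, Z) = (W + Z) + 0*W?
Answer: 36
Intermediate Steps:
O(W, Z) = W + Z (O(W, Z) = (W + Z) + 0 = W + Z)
(O(-1, -5) + (1 - 1)*(-5 - 2))*(-6) = ((-1 - 5) + (1 - 1)*(-5 - 2))*(-6) = (-6 + 0*(-7))*(-6) = (-6 + 0)*(-6) = -6*(-6) = 36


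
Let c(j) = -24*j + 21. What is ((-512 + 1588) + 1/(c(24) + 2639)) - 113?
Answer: 2006893/2084 ≈ 963.00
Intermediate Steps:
c(j) = 21 - 24*j
((-512 + 1588) + 1/(c(24) + 2639)) - 113 = ((-512 + 1588) + 1/((21 - 24*24) + 2639)) - 113 = (1076 + 1/((21 - 576) + 2639)) - 113 = (1076 + 1/(-555 + 2639)) - 113 = (1076 + 1/2084) - 113 = 2242385/2084 - 113 = 2006893/2084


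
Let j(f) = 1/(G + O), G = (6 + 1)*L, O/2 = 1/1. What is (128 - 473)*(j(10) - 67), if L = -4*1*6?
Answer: 3837435/166 ≈ 23117.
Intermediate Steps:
O = 2 (O = 2/1 = 2*1 = 2)
L = -24 (L = -4*6 = -24)
G = -168 (G = (6 + 1)*(-24) = 7*(-24) = -168)
j(f) = -1/166 (j(f) = 1/(-168 + 2) = 1/(-166) = -1/166)
(128 - 473)*(j(10) - 67) = (128 - 473)*(-1/166 - 67) = -345*(-11123/166) = 3837435/166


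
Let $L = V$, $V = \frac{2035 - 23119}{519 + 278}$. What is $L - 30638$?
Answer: $- \frac{24439570}{797} \approx -30664.0$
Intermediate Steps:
$V = - \frac{21084}{797} \approx -26.454$
$L = - \frac{21084}{797} \approx -26.454$
$L - 30638 = - \frac{21084}{797} - 30638 = - \frac{24439570}{797}$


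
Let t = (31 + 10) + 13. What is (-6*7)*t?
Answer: -2268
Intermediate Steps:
t = 54 (t = 41 + 13 = 54)
(-6*7)*t = -6*7*54 = -42*54 = -2268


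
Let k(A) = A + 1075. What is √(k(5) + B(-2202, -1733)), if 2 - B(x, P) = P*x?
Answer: 2*I*√953746 ≈ 1953.2*I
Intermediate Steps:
k(A) = 1075 + A
B(x, P) = 2 - P*x
√(k(5) + B(-2202, -1733)) = √((1075 + 5) + (2 - 1*(-1733)*(-2202))) = √(1080 + (2 - 3816066)) = √(1080 - 3816064) = √(-3814984) = 2*I*√953746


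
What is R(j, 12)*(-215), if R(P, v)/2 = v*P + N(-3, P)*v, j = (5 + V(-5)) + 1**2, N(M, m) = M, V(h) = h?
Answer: 10320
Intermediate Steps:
j = 1 (j = (5 - 5) + 1**2 = 0 + 1 = 1)
R(P, v) = -6*v + 2*P*v (R(P, v) = 2*(v*P - 3*v) = 2*(P*v - 3*v) = 2*(-3*v + P*v) = -6*v + 2*P*v)
R(j, 12)*(-215) = (2*12*(-3 + 1))*(-215) = (2*12*(-2))*(-215) = -48*(-215) = 10320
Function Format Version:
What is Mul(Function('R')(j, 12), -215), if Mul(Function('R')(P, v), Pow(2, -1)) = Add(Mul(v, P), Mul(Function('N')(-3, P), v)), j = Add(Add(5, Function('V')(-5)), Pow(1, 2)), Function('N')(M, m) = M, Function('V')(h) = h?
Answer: 10320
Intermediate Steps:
j = 1 (j = Add(Add(5, -5), Pow(1, 2)) = Add(0, 1) = 1)
Function('R')(P, v) = Add(Mul(-6, v), Mul(2, P, v)) (Function('R')(P, v) = Mul(2, Add(Mul(v, P), Mul(-3, v))) = Mul(2, Add(Mul(P, v), Mul(-3, v))) = Mul(2, Add(Mul(-3, v), Mul(P, v))) = Add(Mul(-6, v), Mul(2, P, v)))
Mul(Function('R')(j, 12), -215) = Mul(Mul(2, 12, Add(-3, 1)), -215) = Mul(Mul(2, 12, -2), -215) = Mul(-48, -215) = 10320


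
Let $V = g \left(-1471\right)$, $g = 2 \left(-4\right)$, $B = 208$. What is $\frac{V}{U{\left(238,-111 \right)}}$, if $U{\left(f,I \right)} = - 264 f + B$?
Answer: $- \frac{1471}{7828} \approx -0.18792$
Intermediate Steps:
$U{\left(f,I \right)} = 208 - 264 f$ ($U{\left(f,I \right)} = - 264 f + 208 = 208 - 264 f$)
$g = -8$
$V = 11768$ ($V = \left(-8\right) \left(-1471\right) = 11768$)
$\frac{V}{U{\left(238,-111 \right)}} = \frac{11768}{208 - 62832} = \frac{11768}{-62624} = 11768 \left(- \frac{1}{62624}\right) = - \frac{1471}{7828}$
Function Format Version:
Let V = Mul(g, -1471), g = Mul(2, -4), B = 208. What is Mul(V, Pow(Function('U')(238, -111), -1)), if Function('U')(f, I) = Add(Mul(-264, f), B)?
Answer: Rational(-1471, 7828) ≈ -0.18792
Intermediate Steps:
Function('U')(f, I) = Add(208, Mul(-264, f)) (Function('U')(f, I) = Add(Mul(-264, f), 208) = Add(208, Mul(-264, f)))
g = -8
V = 11768 (V = Mul(-8, -1471) = 11768)
Mul(V, Pow(Function('U')(238, -111), -1)) = Mul(11768, Pow(Add(208, Mul(-264, 238)), -1)) = Mul(11768, Pow(Add(208, -62832), -1)) = Mul(11768, Pow(-62624, -1)) = Mul(11768, Rational(-1, 62624)) = Rational(-1471, 7828)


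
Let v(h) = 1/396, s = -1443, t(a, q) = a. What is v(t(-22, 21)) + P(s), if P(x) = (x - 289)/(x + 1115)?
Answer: 85775/16236 ≈ 5.2830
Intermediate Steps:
P(x) = (-289 + x)/(1115 + x)
v(h) = 1/396
v(t(-22, 21)) + P(s) = 1/396 + (-289 - 1443)/(1115 - 1443) = 1/396 - 1732/(-328) = 1/396 - 1/328*(-1732) = 1/396 + 433/82 = 85775/16236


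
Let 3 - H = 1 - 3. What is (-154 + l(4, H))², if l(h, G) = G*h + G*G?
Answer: 11881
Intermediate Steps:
H = 5 (H = 3 - (1 - 3) = 3 - 1*(-2) = 3 + 2 = 5)
l(h, G) = G² + G*h (l(h, G) = G*h + G² = G² + G*h)
(-154 + l(4, H))² = (-154 + 5*(5 + 4))² = (-154 + 5*9)² = (-154 + 45)² = (-109)² = 11881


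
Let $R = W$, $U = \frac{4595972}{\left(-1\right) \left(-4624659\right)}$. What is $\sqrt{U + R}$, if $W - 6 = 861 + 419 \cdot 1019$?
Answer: $\frac{4 \sqrt{75556382452954}}{53157} \approx 654.09$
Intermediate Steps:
$U = \frac{4595972}{4624659} \approx 0.9938$
$W = 427828$ ($W = 6 + \left(861 + 419 \cdot 1019\right) = 6 + \left(861 + 426961\right) = 6 + 427822 = 427828$)
$R = 427828$
$\sqrt{U + R} = \sqrt{\frac{4595972}{4624659} + 427828} = \sqrt{\frac{1978563206624}{4624659}} = \frac{4 \sqrt{75556382452954}}{53157}$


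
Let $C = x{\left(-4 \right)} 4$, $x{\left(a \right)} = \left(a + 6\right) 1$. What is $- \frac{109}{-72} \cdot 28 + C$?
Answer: $\frac{907}{18} \approx 50.389$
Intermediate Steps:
$x{\left(a \right)} = 6 + a$ ($x{\left(a \right)} = \left(6 + a\right) 1 = 6 + a$)
$C = 8$ ($C = \left(6 - 4\right) 4 = 2 \cdot 4 = 8$)
$- \frac{109}{-72} \cdot 28 + C = - \frac{109}{-72} \cdot 28 + 8 = \left(-109\right) \left(- \frac{1}{72}\right) 28 + 8 = \frac{109}{72} \cdot 28 + 8 = \frac{763}{18} + 8 = \frac{907}{18}$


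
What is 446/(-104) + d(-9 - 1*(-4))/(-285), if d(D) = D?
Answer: -12659/2964 ≈ -4.2709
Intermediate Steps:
446/(-104) + d(-9 - 1*(-4))/(-285) = 446/(-104) + (-9 - 1*(-4))/(-285) = 446*(-1/104) + (-9 + 4)*(-1/285) = -223/52 - 5*(-1/285) = -223/52 + 1/57 = -12659/2964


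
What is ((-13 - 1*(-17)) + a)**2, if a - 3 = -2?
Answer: 25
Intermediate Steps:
a = 1 (a = 3 - 2 = 1)
((-13 - 1*(-17)) + a)**2 = ((-13 - 1*(-17)) + 1)**2 = ((-13 + 17) + 1)**2 = (4 + 1)**2 = 5**2 = 25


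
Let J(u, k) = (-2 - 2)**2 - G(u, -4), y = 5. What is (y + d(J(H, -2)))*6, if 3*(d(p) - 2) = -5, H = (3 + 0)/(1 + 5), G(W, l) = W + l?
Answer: 32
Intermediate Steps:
H = 1/2 (H = 3/6 = 3*(1/6) = 1/2 ≈ 0.50000)
J(u, k) = 20 - u (J(u, k) = (-2 - 2)**2 - (u - 4) = (-4)**2 - (-4 + u) = 16 + (4 - u) = 20 - u)
d(p) = 1/3 (d(p) = 2 + (1/3)*(-5) = 2 - 5/3 = 1/3)
(y + d(J(H, -2)))*6 = (5 + 1/3)*6 = (16/3)*6 = 32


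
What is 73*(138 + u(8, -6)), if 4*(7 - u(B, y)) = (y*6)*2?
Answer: 11899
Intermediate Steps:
u(B, y) = 7 - 3*y (u(B, y) = 7 - y*6*2/4 = 7 - 6*y*2/4 = 7 - 3*y)
73*(138 + u(8, -6)) = 73*(138 + (7 - 3*(-6))) = 73*(138 + (7 + 18)) = 73*(138 + 25) = 73*163 = 11899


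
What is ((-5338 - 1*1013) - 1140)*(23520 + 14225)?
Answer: -282747795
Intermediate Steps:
((-5338 - 1*1013) - 1140)*(23520 + 14225) = ((-5338 - 1013) - 1140)*37745 = (-6351 - 1140)*37745 = -7491*37745 = -282747795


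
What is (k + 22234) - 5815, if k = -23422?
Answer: -7003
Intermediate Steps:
(k + 22234) - 5815 = (-23422 + 22234) - 5815 = -1188 - 5815 = -7003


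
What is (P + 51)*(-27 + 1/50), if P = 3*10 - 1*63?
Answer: -12141/25 ≈ -485.64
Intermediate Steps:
P = -33 (P = 30 - 63 = -33)
(P + 51)*(-27 + 1/50) = (-33 + 51)*(-27 + 1/50) = 18*(-27 + 1/50) = 18*(-1349/50) = -12141/25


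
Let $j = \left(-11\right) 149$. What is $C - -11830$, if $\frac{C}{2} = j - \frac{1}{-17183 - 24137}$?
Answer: $\frac{176684321}{20660} \approx 8552.0$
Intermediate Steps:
$j = -1639$
$C = - \frac{67723479}{20660}$ ($C = 2 \left(-1639 - \frac{1}{-17183 - 24137}\right) = 2 \left(-1639 - \frac{1}{-41320}\right) = 2 \left(-1639 - - \frac{1}{41320}\right) = 2 \left(-1639 + \frac{1}{41320}\right) = 2 \left(- \frac{67723479}{41320}\right) = - \frac{67723479}{20660} \approx -3278.0$)
$C - -11830 = - \frac{67723479}{20660} - -11830 = - \frac{67723479}{20660} + 11830 = \frac{176684321}{20660}$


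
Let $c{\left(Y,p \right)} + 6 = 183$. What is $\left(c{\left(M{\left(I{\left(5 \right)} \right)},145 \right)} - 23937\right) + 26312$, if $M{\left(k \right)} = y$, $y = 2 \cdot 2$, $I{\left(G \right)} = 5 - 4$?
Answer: $2552$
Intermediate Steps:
$I{\left(G \right)} = 1$
$y = 4$
$M{\left(k \right)} = 4$
$c{\left(Y,p \right)} = 177$ ($c{\left(Y,p \right)} = -6 + 183 = 177$)
$\left(c{\left(M{\left(I{\left(5 \right)} \right)},145 \right)} - 23937\right) + 26312 = \left(177 - 23937\right) + 26312 = -23760 + 26312 = 2552$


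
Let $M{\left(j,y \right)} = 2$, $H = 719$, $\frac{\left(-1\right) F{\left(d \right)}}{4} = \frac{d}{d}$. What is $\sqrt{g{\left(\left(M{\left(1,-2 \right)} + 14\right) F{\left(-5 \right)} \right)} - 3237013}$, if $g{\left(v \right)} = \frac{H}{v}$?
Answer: $\frac{3 i \sqrt{23018839}}{8} \approx 1799.2 i$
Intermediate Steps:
$F{\left(d \right)} = -4$ ($F{\left(d \right)} = - 4 \frac{d}{d} = \left(-4\right) 1 = -4$)
$g{\left(v \right)} = \frac{719}{v}$
$\sqrt{g{\left(\left(M{\left(1,-2 \right)} + 14\right) F{\left(-5 \right)} \right)} - 3237013} = \sqrt{\frac{719}{\left(2 + 14\right) \left(-4\right)} - 3237013} = \sqrt{\frac{719}{16 \left(-4\right)} - 3237013} = \sqrt{\frac{719}{-64} - 3237013} = \sqrt{719 \left(- \frac{1}{64}\right) - 3237013} = \sqrt{- \frac{719}{64} - 3237013} = \sqrt{- \frac{207169551}{64}} = \frac{3 i \sqrt{23018839}}{8}$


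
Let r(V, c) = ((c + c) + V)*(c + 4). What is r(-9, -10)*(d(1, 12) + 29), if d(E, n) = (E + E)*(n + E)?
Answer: 9570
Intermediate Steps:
d(E, n) = 2*E*(E + n) (d(E, n) = (2*E)*(E + n) = 2*E*(E + n))
r(V, c) = (4 + c)*(V + 2*c) (r(V, c) = (2*c + V)*(4 + c) = (V + 2*c)*(4 + c) = (4 + c)*(V + 2*c))
r(-9, -10)*(d(1, 12) + 29) = (2*(-10)² + 4*(-9) + 8*(-10) - 9*(-10))*(2*1*(1 + 12) + 29) = (2*100 - 36 - 80 + 90)*(2*1*13 + 29) = (200 - 36 - 80 + 90)*(26 + 29) = 174*55 = 9570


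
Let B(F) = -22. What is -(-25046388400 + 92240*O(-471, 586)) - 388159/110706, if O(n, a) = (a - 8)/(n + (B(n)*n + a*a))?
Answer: 979589055787978663847/39110990622 ≈ 2.5046e+10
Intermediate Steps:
O(n, a) = (-8 + a)/(a² - 21*n) (O(n, a) = (a - 8)/(n + (-22*n + a*a)) = (-8 + a)/(n + (-22*n + a²)) = (-8 + a)/(n + (a² - 22*n)) = (-8 + a)/(a² - 21*n))
-(-25046388400 + 92240*O(-471, 586)) - 388159/110706 = -(-25046388400 + 92240*(-8 + 586)/(586² - 21*(-471))) - 388159/110706 = -(-25046388400 + 53314720/(343396 + 9891)) - 388159*1/110706 = -92240/(1/(578/353287 - 271535)) - 388159/110706 = -92240/(1/(-95929784967/353287)) - 388159/110706 = -92240/(-353287/95929784967) - 388159/110706 = -92240*(-95929784967/353287) - 388159/110706 = 8848563365356080/353287 - 388159/110706 = 979589055787978663847/39110990622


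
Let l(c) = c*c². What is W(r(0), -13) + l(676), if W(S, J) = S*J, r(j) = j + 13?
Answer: 308915607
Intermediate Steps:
r(j) = 13 + j
W(S, J) = J*S
l(c) = c³
W(r(0), -13) + l(676) = -13*(13 + 0) + 676³ = -13*13 + 308915776 = -169 + 308915776 = 308915607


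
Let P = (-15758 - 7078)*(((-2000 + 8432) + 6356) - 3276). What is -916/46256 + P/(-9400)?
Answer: 313985505181/13587700 ≈ 23108.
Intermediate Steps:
P = -217216032 (P = -22836*((6432 + 6356) - 3276) = -22836*(12788 - 3276) = -22836*9512 = -217216032)
-916/46256 + P/(-9400) = -916/46256 - 217216032/(-9400) = -916*1/46256 - 217216032*(-1/9400) = -229/11564 + 27152004/1175 = 313985505181/13587700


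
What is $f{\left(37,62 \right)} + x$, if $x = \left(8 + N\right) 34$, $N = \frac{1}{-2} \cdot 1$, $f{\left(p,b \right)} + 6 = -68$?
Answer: $181$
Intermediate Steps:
$f{\left(p,b \right)} = -74$ ($f{\left(p,b \right)} = -6 - 68 = -74$)
$N = - \frac{1}{2}$ ($N = \left(- \frac{1}{2}\right) 1 = - \frac{1}{2} \approx -0.5$)
$x = 255$ ($x = \left(8 - \frac{1}{2}\right) 34 = \frac{15}{2} \cdot 34 = 255$)
$f{\left(37,62 \right)} + x = -74 + 255 = 181$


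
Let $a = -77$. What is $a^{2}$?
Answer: $5929$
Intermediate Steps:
$a^{2} = \left(-77\right)^{2} = 5929$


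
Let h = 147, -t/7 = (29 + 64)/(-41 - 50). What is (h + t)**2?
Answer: 4016016/169 ≈ 23763.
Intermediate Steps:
t = 93/13 (t = -7*(29 + 64)/(-41 - 50) = -651/(-91) = -651*(-1)/91 = -7*(-93/91) = 93/13 ≈ 7.1538)
(h + t)**2 = (147 + 93/13)**2 = (2004/13)**2 = 4016016/169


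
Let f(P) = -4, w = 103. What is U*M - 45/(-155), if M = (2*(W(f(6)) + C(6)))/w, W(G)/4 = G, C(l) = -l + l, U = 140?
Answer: -137953/3193 ≈ -43.205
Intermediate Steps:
C(l) = 0
W(G) = 4*G
M = -32/103 (M = (2*(4*(-4) + 0))/103 = (2*(-16 + 0))*(1/103) = (2*(-16))*(1/103) = -32*1/103 = -32/103 ≈ -0.31068)
U*M - 45/(-155) = 140*(-32/103) - 45/(-155) = -4480/103 - 45*(-1/155) = -4480/103 + 9/31 = -137953/3193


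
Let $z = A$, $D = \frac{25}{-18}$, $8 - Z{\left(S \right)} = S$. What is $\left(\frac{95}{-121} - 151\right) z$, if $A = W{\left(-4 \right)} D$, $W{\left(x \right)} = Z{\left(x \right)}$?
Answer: $\frac{306100}{121} \approx 2529.8$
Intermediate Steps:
$Z{\left(S \right)} = 8 - S$
$W{\left(x \right)} = 8 - x$
$D = - \frac{25}{18}$ ($D = 25 \left(- \frac{1}{18}\right) = - \frac{25}{18} \approx -1.3889$)
$A = - \frac{50}{3}$ ($A = \left(8 - -4\right) \left(- \frac{25}{18}\right) = \left(8 + 4\right) \left(- \frac{25}{18}\right) = 12 \left(- \frac{25}{18}\right) = - \frac{50}{3} \approx -16.667$)
$z = - \frac{50}{3} \approx -16.667$
$\left(\frac{95}{-121} - 151\right) z = \left(\frac{95}{-121} - 151\right) \left(- \frac{50}{3}\right) = \left(95 \left(- \frac{1}{121}\right) - 151\right) \left(- \frac{50}{3}\right) = \left(- \frac{95}{121} - 151\right) \left(- \frac{50}{3}\right) = \left(- \frac{18366}{121}\right) \left(- \frac{50}{3}\right) = \frac{306100}{121}$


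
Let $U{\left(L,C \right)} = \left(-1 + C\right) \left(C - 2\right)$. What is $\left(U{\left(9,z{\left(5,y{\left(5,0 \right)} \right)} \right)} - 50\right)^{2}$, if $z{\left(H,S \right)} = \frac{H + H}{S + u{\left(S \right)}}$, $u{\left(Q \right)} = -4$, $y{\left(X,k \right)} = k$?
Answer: $\frac{18769}{16} \approx 1173.1$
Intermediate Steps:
$z{\left(H,S \right)} = \frac{2 H}{-4 + S}$ ($z{\left(H,S \right)} = \frac{H + H}{S - 4} = \frac{2 H}{-4 + S}$)
$U{\left(L,C \right)} = \left(-1 + C\right) \left(-2 + C\right)$
$\left(U{\left(9,z{\left(5,y{\left(5,0 \right)} \right)} \right)} - 50\right)^{2} = \left(\left(2 + \left(2 \cdot 5 \frac{1}{-4 + 0}\right)^{2} - 3 \cdot 2 \cdot 5 \frac{1}{-4 + 0}\right) - 50\right)^{2} = \left(\left(2 + \left(2 \cdot 5 \frac{1}{-4}\right)^{2} - 3 \cdot 2 \cdot 5 \frac{1}{-4}\right) - 50\right)^{2} = \left(\left(2 + \left(2 \cdot 5 \left(- \frac{1}{4}\right)\right)^{2} - 3 \cdot 2 \cdot 5 \left(- \frac{1}{4}\right)\right) - 50\right)^{2} = \left(\left(2 + \left(- \frac{5}{2}\right)^{2} - - \frac{15}{2}\right) - 50\right)^{2} = \left(\left(2 + \frac{25}{4} + \frac{15}{2}\right) - 50\right)^{2} = \left(\frac{63}{4} - 50\right)^{2} = \left(- \frac{137}{4}\right)^{2} = \frac{18769}{16}$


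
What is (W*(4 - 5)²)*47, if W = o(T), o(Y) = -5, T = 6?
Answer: -235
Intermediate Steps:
W = -5
(W*(4 - 5)²)*47 = -5*(4 - 5)²*47 = -5*(-1)²*47 = -5*1*47 = -5*47 = -235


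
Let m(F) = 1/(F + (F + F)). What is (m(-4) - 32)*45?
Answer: -5775/4 ≈ -1443.8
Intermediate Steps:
m(F) = 1/(3*F) (m(F) = 1/(F + 2*F) = 1/(3*F))
(m(-4) - 32)*45 = ((1/3)/(-4) - 32)*45 = ((1/3)*(-1/4) - 32)*45 = (-1/12 - 32)*45 = -385/12*45 = -5775/4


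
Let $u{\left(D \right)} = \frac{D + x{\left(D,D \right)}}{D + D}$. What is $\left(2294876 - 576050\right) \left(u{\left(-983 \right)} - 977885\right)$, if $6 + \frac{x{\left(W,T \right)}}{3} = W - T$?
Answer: $- \frac{1652239461966417}{983} \approx -1.6808 \cdot 10^{12}$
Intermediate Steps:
$x{\left(W,T \right)} = -18 - 3 T + 3 W$ ($x{\left(W,T \right)} = -18 + 3 \left(W - T\right) = -18 - \left(- 3 W + 3 T\right) = -18 - 3 T + 3 W$)
$u{\left(D \right)} = \frac{-18 + D}{2 D}$ ($u{\left(D \right)} = \frac{D - 18}{D + D} = \frac{D - 18}{2 D} = \left(-18 + D\right) \frac{1}{2 D} = \frac{-18 + D}{2 D}$)
$\left(2294876 - 576050\right) \left(u{\left(-983 \right)} - 977885\right) = \left(2294876 - 576050\right) \left(\frac{-18 - 983}{2 \left(-983\right)} - 977885\right) = 1718826 \left(\frac{1}{2} \left(- \frac{1}{983}\right) \left(-1001\right) - 977885\right) = 1718826 \left(\frac{1001}{1966} - 977885\right) = 1718826 \left(- \frac{1922520909}{1966}\right) = - \frac{1652239461966417}{983}$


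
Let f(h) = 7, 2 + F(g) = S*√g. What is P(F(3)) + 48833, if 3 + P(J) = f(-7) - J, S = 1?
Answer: 48839 - √3 ≈ 48837.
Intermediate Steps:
F(g) = -2 + √g (F(g) = -2 + 1*√g = -2 + √g)
P(J) = 4 - J (P(J) = -3 + (7 - J) = 4 - J)
P(F(3)) + 48833 = (4 - (-2 + √3)) + 48833 = (4 + (2 - √3)) + 48833 = (6 - √3) + 48833 = 48839 - √3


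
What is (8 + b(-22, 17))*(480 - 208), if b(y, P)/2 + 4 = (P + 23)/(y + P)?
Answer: -4352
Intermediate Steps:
b(y, P) = -8 + 2*(23 + P)/(P + y) (b(y, P) = -8 + 2*((P + 23)/(y + P)) = -8 + 2*((23 + P)/(P + y)) = -8 + 2*(23 + P)/(P + y))
(8 + b(-22, 17))*(480 - 208) = (8 + 2*(23 - 4*(-22) - 3*17)/(17 - 22))*(480 - 208) = (8 + 2*(23 + 88 - 51)/(-5))*272 = (8 + 2*(-1/5)*60)*272 = (8 - 24)*272 = -16*272 = -4352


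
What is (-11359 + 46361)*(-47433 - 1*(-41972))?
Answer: -191145922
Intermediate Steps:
(-11359 + 46361)*(-47433 - 1*(-41972)) = 35002*(-47433 + 41972) = 35002*(-5461) = -191145922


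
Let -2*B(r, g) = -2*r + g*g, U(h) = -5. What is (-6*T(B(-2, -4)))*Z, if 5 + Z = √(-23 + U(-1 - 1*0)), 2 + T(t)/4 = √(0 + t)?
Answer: -24*(2 - I*√10)*(5 - 2*I*√7) ≈ 161.6 + 633.47*I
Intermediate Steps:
B(r, g) = r - g²/2 (B(r, g) = -(-2*r + g*g)/2 = -(-2*r + g²)/2 = -(g² - 2*r)/2 = r - g²/2)
T(t) = -8 + 4*√t (T(t) = -8 + 4*√(0 + t) = -8 + 4*√t)
Z = -5 + 2*I*√7 (Z = -5 + √(-23 - 5) = -5 + √(-28) = -5 + 2*I*√7 ≈ -5.0 + 5.2915*I)
(-6*T(B(-2, -4)))*Z = (-6*(-8 + 4*√(-2 - ½*(-4)²)))*(-5 + 2*I*√7) = (-6*(-8 + 4*√(-2 - ½*16)))*(-5 + 2*I*√7) = (-6*(-8 + 4*√(-2 - 8)))*(-5 + 2*I*√7) = (-6*(-8 + 4*√(-10)))*(-5 + 2*I*√7) = (-6*(-8 + 4*(I*√10)))*(-5 + 2*I*√7) = (-6*(-8 + 4*I*√10))*(-5 + 2*I*√7) = (48 - 24*I*√10)*(-5 + 2*I*√7) = (-5 + 2*I*√7)*(48 - 24*I*√10)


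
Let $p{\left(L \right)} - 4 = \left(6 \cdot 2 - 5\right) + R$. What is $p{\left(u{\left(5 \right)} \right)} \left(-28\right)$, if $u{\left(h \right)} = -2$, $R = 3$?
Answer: $-392$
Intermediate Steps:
$p{\left(L \right)} = 14$ ($p{\left(L \right)} = 4 + \left(\left(6 \cdot 2 - 5\right) + 3\right) = 4 + \left(\left(12 - 5\right) + 3\right) = 4 + \left(7 + 3\right) = 4 + 10 = 14$)
$p{\left(u{\left(5 \right)} \right)} \left(-28\right) = 14 \left(-28\right) = -392$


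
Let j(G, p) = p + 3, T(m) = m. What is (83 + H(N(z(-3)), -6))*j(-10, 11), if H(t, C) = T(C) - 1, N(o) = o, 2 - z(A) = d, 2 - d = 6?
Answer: 1064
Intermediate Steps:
j(G, p) = 3 + p
d = -4 (d = 2 - 1*6 = 2 - 6 = -4)
z(A) = 6 (z(A) = 2 - 1*(-4) = 2 + 4 = 6)
H(t, C) = -1 + C (H(t, C) = C - 1 = -1 + C)
(83 + H(N(z(-3)), -6))*j(-10, 11) = (83 + (-1 - 6))*(3 + 11) = (83 - 7)*14 = 76*14 = 1064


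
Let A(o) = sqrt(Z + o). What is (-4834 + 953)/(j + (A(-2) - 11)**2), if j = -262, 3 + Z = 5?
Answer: 3881/141 ≈ 27.525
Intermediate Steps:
Z = 2 (Z = -3 + 5 = 2)
A(o) = sqrt(2 + o)
(-4834 + 953)/(j + (A(-2) - 11)**2) = (-4834 + 953)/(-262 + (sqrt(2 - 2) - 11)**2) = -3881/(-262 + (sqrt(0) - 11)**2) = -3881/(-262 + (0 - 11)**2) = -3881/(-262 + (-11)**2) = -3881/(-262 + 121) = -3881/(-141) = -3881*(-1/141) = 3881/141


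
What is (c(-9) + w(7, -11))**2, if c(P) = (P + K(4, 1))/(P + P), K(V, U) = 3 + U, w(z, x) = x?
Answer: 37249/324 ≈ 114.97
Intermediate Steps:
c(P) = (4 + P)/(2*P) (c(P) = (P + (3 + 1))/(P + P) = (P + 4)/((2*P)) = (4 + P)*(1/(2*P)) = (4 + P)/(2*P))
(c(-9) + w(7, -11))**2 = ((1/2)*(4 - 9)/(-9) - 11)**2 = ((1/2)*(-1/9)*(-5) - 11)**2 = (5/18 - 11)**2 = (-193/18)**2 = 37249/324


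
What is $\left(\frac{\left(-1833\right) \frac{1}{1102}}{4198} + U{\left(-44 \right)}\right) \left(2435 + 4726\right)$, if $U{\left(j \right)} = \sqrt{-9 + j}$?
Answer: $- \frac{13126113}{4626196} + 7161 i \sqrt{53} \approx -2.8373 + 52133.0 i$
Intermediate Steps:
$\left(\frac{\left(-1833\right) \frac{1}{1102}}{4198} + U{\left(-44 \right)}\right) \left(2435 + 4726\right) = \left(\frac{\left(-1833\right) \frac{1}{1102}}{4198} + \sqrt{-9 - 44}\right) \left(2435 + 4726\right) = \left(\left(-1833\right) \frac{1}{1102} \cdot \frac{1}{4198} + \sqrt{-53}\right) 7161 = \left(\left(- \frac{1833}{1102}\right) \frac{1}{4198} + i \sqrt{53}\right) 7161 = \left(- \frac{1833}{4626196} + i \sqrt{53}\right) 7161 = - \frac{13126113}{4626196} + 7161 i \sqrt{53}$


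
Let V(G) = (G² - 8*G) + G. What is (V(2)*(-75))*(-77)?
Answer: -57750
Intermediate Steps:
V(G) = G² - 7*G
(V(2)*(-75))*(-77) = ((2*(-7 + 2))*(-75))*(-77) = ((2*(-5))*(-75))*(-77) = -10*(-75)*(-77) = 750*(-77) = -57750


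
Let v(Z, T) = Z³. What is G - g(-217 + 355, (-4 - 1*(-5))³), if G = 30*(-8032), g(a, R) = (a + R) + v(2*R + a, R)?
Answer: -2985099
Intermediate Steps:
g(a, R) = R + a + (a + 2*R)³ (g(a, R) = (a + R) + (2*R + a)³ = (R + a) + (a + 2*R)³ = R + a + (a + 2*R)³)
G = -240960
G - g(-217 + 355, (-4 - 1*(-5))³) = -240960 - ((-4 - 1*(-5))³ + (-217 + 355) + ((-217 + 355) + 2*(-4 - 1*(-5))³)³) = -240960 - ((-4 + 5)³ + 138 + (138 + 2*(-4 + 5)³)³) = -240960 - (1³ + 138 + (138 + 2*1³)³) = -240960 - (1 + 138 + (138 + 2*1)³) = -240960 - (1 + 138 + (138 + 2)³) = -240960 - (1 + 138 + 140³) = -240960 - (1 + 138 + 2744000) = -240960 - 1*2744139 = -240960 - 2744139 = -2985099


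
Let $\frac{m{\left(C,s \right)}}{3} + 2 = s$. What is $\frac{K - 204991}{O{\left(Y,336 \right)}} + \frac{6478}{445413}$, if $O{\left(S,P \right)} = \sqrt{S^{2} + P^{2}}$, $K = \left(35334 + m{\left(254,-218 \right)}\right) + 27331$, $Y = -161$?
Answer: $\frac{6478}{445413} - \frac{142986 \sqrt{2833}}{19831} \approx -383.76$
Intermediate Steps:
$m{\left(C,s \right)} = -6 + 3 s$
$K = 62005$ ($K = \left(35334 + \left(-6 + 3 \left(-218\right)\right)\right) + 27331 = \left(35334 - 660\right) + 27331 = 34674 + 27331 = 62005$)
$O{\left(S,P \right)} = \sqrt{P^{2} + S^{2}}$
$\frac{K - 204991}{O{\left(Y,336 \right)}} + \frac{6478}{445413} = \frac{62005 - 204991}{\sqrt{336^{2} + \left(-161\right)^{2}}} + \frac{6478}{445413} = \frac{62005 - 204991}{\sqrt{112896 + 25921}} + 6478 \cdot \frac{1}{445413} = - \frac{142986}{\sqrt{138817}} + \frac{6478}{445413} = - \frac{142986}{7 \sqrt{2833}} + \frac{6478}{445413} = - 142986 \frac{\sqrt{2833}}{19831} + \frac{6478}{445413} = - \frac{142986 \sqrt{2833}}{19831} + \frac{6478}{445413} = \frac{6478}{445413} - \frac{142986 \sqrt{2833}}{19831}$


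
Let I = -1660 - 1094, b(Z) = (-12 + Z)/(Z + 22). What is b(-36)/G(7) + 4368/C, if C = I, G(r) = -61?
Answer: -321872/195993 ≈ -1.6423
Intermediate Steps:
b(Z) = (-12 + Z)/(22 + Z)
I = -2754
C = -2754
b(-36)/G(7) + 4368/C = ((-12 - 36)/(22 - 36))/(-61) + 4368/(-2754) = (-48/(-14))*(-1/61) + 4368*(-1/2754) = -1/14*(-48)*(-1/61) - 728/459 = (24/7)*(-1/61) - 728/459 = -24/427 - 728/459 = -321872/195993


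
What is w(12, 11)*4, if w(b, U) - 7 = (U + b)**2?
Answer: 2144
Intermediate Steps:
w(b, U) = 7 + (U + b)**2
w(12, 11)*4 = (7 + (11 + 12)**2)*4 = (7 + 23**2)*4 = (7 + 529)*4 = 536*4 = 2144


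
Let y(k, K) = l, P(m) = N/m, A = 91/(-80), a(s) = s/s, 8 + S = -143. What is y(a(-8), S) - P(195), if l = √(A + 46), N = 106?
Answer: -106/195 + √17945/20 ≈ 6.1544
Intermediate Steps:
S = -151 (S = -8 - 143 = -151)
a(s) = 1
A = -91/80 (A = 91*(-1/80) = -91/80 ≈ -1.1375)
P(m) = 106/m
l = √17945/20 (l = √(-91/80 + 46) = √(3589/80) = √17945/20 ≈ 6.6979)
y(k, K) = √17945/20
y(a(-8), S) - P(195) = √17945/20 - 106/195 = -106/195 + √17945/20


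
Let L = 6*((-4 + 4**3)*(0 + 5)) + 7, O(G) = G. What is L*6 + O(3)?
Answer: 10845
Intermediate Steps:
L = 1807 (L = 6*((-4 + 64)*5) + 7 = 6*(60*5) + 7 = 6*300 + 7 = 1800 + 7 = 1807)
L*6 + O(3) = 1807*6 + 3 = 10842 + 3 = 10845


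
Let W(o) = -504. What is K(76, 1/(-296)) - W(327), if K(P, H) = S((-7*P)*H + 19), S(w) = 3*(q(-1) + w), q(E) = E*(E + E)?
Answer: 42357/74 ≈ 572.39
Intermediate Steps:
q(E) = 2*E² (q(E) = E*(2*E) = 2*E²)
S(w) = 6 + 3*w (S(w) = 3*(2*(-1)² + w) = 3*(2*1 + w) = 3*(2 + w) = 6 + 3*w)
K(P, H) = 63 - 21*H*P (K(P, H) = 6 + 3*((-7*P)*H + 19) = 6 + 3*(-7*H*P + 19) = 6 + 3*(19 - 7*H*P) = 6 + (57 - 21*H*P) = 63 - 21*H*P)
K(76, 1/(-296)) - W(327) = (63 - 21*76/(-296)) - 1*(-504) = (63 - 21*(-1/296)*76) + 504 = (63 + 399/74) + 504 = 5061/74 + 504 = 42357/74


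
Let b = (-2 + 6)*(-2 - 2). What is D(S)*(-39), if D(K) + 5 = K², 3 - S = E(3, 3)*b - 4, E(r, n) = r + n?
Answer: -413556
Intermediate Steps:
b = -16 (b = 4*(-4) = -16)
E(r, n) = n + r
S = 103 (S = 3 - ((3 + 3)*(-16) - 4) = 3 - (6*(-16) - 4) = 3 - (-96 - 4) = 3 - 1*(-100) = 3 + 100 = 103)
D(K) = -5 + K²
D(S)*(-39) = (-5 + 103²)*(-39) = (-5 + 10609)*(-39) = 10604*(-39) = -413556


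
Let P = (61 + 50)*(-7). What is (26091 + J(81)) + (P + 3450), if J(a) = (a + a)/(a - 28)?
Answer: 1524654/53 ≈ 28767.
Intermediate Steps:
J(a) = 2*a/(-28 + a) (J(a) = (2*a)/(-28 + a) = 2*a/(-28 + a))
P = -777 (P = 111*(-7) = -777)
(26091 + J(81)) + (P + 3450) = (26091 + 2*81/(-28 + 81)) + (-777 + 3450) = (26091 + 2*81/53) + 2673 = (26091 + 2*81*(1/53)) + 2673 = (26091 + 162/53) + 2673 = 1382985/53 + 2673 = 1524654/53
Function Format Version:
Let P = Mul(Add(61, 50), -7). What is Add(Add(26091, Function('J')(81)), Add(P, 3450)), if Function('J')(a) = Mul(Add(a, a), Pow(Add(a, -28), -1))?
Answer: Rational(1524654, 53) ≈ 28767.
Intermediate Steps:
Function('J')(a) = Mul(2, a, Pow(Add(-28, a), -1)) (Function('J')(a) = Mul(Mul(2, a), Pow(Add(-28, a), -1)) = Mul(2, a, Pow(Add(-28, a), -1)))
P = -777 (P = Mul(111, -7) = -777)
Add(Add(26091, Function('J')(81)), Add(P, 3450)) = Add(Add(26091, Mul(2, 81, Pow(Add(-28, 81), -1))), Add(-777, 3450)) = Add(Add(26091, Mul(2, 81, Pow(53, -1))), 2673) = Add(Add(26091, Mul(2, 81, Rational(1, 53))), 2673) = Add(Add(26091, Rational(162, 53)), 2673) = Add(Rational(1382985, 53), 2673) = Rational(1524654, 53)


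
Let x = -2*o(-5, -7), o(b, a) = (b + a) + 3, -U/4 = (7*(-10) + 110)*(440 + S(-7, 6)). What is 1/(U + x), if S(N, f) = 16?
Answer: -1/72942 ≈ -1.3710e-5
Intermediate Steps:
U = -72960 (U = -4*(7*(-10) + 110)*(440 + 16) = -4*(-70 + 110)*456 = -160*456 = -4*18240 = -72960)
o(b, a) = 3 + a + b (o(b, a) = (a + b) + 3 = 3 + a + b)
x = 18 (x = -2*(3 - 7 - 5) = -2*(-9) = 18)
1/(U + x) = 1/(-72960 + 18) = 1/(-72942) = -1/72942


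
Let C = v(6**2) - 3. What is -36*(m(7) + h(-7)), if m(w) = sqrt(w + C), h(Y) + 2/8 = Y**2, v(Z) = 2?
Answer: -1755 - 36*sqrt(6) ≈ -1843.2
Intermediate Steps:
C = -1 (C = 2 - 3 = -1)
h(Y) = -1/4 + Y**2
m(w) = sqrt(-1 + w) (m(w) = sqrt(w - 1) = sqrt(-1 + w))
-36*(m(7) + h(-7)) = -36*(sqrt(-1 + 7) + (-1/4 + (-7)**2)) = -36*(sqrt(6) + (-1/4 + 49)) = -36*(sqrt(6) + 195/4) = -36*(195/4 + sqrt(6)) = -1755 - 36*sqrt(6)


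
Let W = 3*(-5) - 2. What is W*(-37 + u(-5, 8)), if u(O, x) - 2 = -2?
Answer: 629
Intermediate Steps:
u(O, x) = 0 (u(O, x) = 2 - 2 = 0)
W = -17 (W = -15 - 2 = -17)
W*(-37 + u(-5, 8)) = -17*(-37 + 0) = -17*(-37) = 629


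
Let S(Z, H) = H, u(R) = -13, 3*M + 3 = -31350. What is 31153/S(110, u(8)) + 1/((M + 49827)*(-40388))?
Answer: -49543173164877/20674132544 ≈ -2396.4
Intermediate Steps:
M = -10451 (M = -1 + (⅓)*(-31350) = -1 - 10450 = -10451)
31153/S(110, u(8)) + 1/((M + 49827)*(-40388)) = 31153/(-13) + 1/((-10451 + 49827)*(-40388)) = 31153*(-1/13) - 1/40388/39376 = -31153/13 + (1/39376)*(-1/40388) = -31153/13 - 1/1590317888 = -49543173164877/20674132544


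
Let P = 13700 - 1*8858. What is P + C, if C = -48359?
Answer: -43517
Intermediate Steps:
P = 4842 (P = 13700 - 8858 = 4842)
P + C = 4842 - 48359 = -43517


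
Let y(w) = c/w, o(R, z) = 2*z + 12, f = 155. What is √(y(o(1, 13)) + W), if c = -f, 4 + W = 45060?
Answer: √65054974/38 ≈ 212.25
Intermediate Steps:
W = 45056 (W = -4 + 45060 = 45056)
o(R, z) = 12 + 2*z
c = -155 (c = -1*155 = -155)
y(w) = -155/w
√(y(o(1, 13)) + W) = √(-155/(12 + 2*13) + 45056) = √(-155/(12 + 26) + 45056) = √(-155/38 + 45056) = √(1711973/38) = √65054974/38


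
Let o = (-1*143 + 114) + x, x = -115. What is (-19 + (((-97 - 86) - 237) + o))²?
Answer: 339889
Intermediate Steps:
o = -144 (o = (-1*143 + 114) - 115 = (-143 + 114) - 115 = -29 - 115 = -144)
(-19 + (((-97 - 86) - 237) + o))² = (-19 + (((-97 - 86) - 237) - 144))² = (-19 + ((-183 - 237) - 144))² = (-19 + (-420 - 144))² = (-19 - 564)² = (-583)² = 339889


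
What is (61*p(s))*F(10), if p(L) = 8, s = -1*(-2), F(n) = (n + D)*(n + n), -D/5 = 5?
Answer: -146400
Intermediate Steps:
D = -25 (D = -5*5 = -25)
F(n) = 2*n*(-25 + n) (F(n) = (n - 25)*(n + n) = (-25 + n)*(2*n) = 2*n*(-25 + n))
s = 2
(61*p(s))*F(10) = (61*8)*(2*10*(-25 + 10)) = 488*(2*10*(-15)) = 488*(-300) = -146400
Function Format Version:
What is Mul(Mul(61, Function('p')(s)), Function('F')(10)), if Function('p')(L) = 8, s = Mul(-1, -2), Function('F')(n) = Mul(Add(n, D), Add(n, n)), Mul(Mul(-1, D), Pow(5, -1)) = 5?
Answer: -146400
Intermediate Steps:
D = -25 (D = Mul(-5, 5) = -25)
Function('F')(n) = Mul(2, n, Add(-25, n)) (Function('F')(n) = Mul(Add(n, -25), Add(n, n)) = Mul(Add(-25, n), Mul(2, n)) = Mul(2, n, Add(-25, n)))
s = 2
Mul(Mul(61, Function('p')(s)), Function('F')(10)) = Mul(Mul(61, 8), Mul(2, 10, Add(-25, 10))) = Mul(488, Mul(2, 10, -15)) = Mul(488, -300) = -146400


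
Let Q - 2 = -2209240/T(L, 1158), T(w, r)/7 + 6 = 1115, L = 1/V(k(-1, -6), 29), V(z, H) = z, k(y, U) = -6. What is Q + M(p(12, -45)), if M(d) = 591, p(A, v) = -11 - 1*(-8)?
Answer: 2394219/7763 ≈ 308.41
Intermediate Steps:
L = -⅙ (L = 1/(-6) = -⅙ ≈ -0.16667)
T(w, r) = 7763 (T(w, r) = -42 + 7*1115 = -42 + 7805 = 7763)
p(A, v) = -3 (p(A, v) = -11 + 8 = -3)
Q = -2193714/7763 (Q = 2 - 2209240/7763 = -2193714/7763 ≈ -282.59)
Q + M(p(12, -45)) = -2193714/7763 + 591 = 2394219/7763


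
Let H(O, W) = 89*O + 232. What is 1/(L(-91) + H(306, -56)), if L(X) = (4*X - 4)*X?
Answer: 1/60954 ≈ 1.6406e-5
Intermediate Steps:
L(X) = X*(-4 + 4*X) (L(X) = (-4 + 4*X)*X = X*(-4 + 4*X))
H(O, W) = 232 + 89*O
1/(L(-91) + H(306, -56)) = 1/(4*(-91)*(-1 - 91) + (232 + 89*306)) = 1/(4*(-91)*(-92) + (232 + 27234)) = 1/(33488 + 27466) = 1/60954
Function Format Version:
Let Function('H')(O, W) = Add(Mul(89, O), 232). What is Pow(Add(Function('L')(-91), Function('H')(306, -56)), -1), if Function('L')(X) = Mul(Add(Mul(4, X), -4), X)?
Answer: Rational(1, 60954) ≈ 1.6406e-5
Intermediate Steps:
Function('L')(X) = Mul(X, Add(-4, Mul(4, X))) (Function('L')(X) = Mul(Add(-4, Mul(4, X)), X) = Mul(X, Add(-4, Mul(4, X))))
Function('H')(O, W) = Add(232, Mul(89, O))
Pow(Add(Function('L')(-91), Function('H')(306, -56)), -1) = Pow(Add(Mul(4, -91, Add(-1, -91)), Add(232, Mul(89, 306))), -1) = Pow(Add(Mul(4, -91, -92), Add(232, 27234)), -1) = Pow(Add(33488, 27466), -1) = Pow(60954, -1) = Rational(1, 60954)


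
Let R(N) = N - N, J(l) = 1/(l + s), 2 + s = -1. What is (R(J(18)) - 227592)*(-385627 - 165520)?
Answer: 125436648024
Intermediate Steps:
s = -3 (s = -2 - 1 = -3)
J(l) = 1/(-3 + l) (J(l) = 1/(l - 3) = 1/(-3 + l))
R(N) = 0
(R(J(18)) - 227592)*(-385627 - 165520) = (0 - 227592)*(-385627 - 165520) = -227592*(-551147) = 125436648024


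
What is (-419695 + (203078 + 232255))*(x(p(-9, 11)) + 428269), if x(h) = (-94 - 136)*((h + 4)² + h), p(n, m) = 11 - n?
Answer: 4553613582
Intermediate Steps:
x(h) = -230*h - 230*(4 + h)² (x(h) = -230*((4 + h)² + h) = -230*(h + (4 + h)²) = -230*h - 230*(4 + h)²)
(-419695 + (203078 + 232255))*(x(p(-9, 11)) + 428269) = (-419695 + (203078 + 232255))*((-230*(11 - 1*(-9)) - 230*(4 + (11 - 1*(-9)))²) + 428269) = (-419695 + 435333)*((-230*(11 + 9) - 230*(4 + (11 + 9))²) + 428269) = 15638*((-230*20 - 230*(4 + 20)²) + 428269) = 15638*((-4600 - 230*24²) + 428269) = 15638*((-4600 - 230*576) + 428269) = 15638*((-4600 - 132480) + 428269) = 15638*(-137080 + 428269) = 15638*291189 = 4553613582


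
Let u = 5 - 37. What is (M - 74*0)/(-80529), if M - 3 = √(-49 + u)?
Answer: -1/26843 - 3*I/26843 ≈ -3.7254e-5 - 0.00011176*I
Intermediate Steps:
u = -32
M = 3 + 9*I (M = 3 + √(-49 - 32) = 3 + √(-81) = 3 + 9*I ≈ 3.0 + 9.0*I)
(M - 74*0)/(-80529) = ((3 + 9*I) - 74*0)/(-80529) = ((3 + 9*I) + 0)*(-1/80529) = (3 + 9*I)*(-1/80529) = -1/26843 - 3*I/26843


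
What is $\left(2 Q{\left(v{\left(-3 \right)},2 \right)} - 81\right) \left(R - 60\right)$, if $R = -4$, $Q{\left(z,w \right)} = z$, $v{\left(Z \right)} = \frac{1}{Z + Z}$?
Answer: $\frac{15616}{3} \approx 5205.3$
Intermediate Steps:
$v{\left(Z \right)} = \frac{1}{2 Z}$
$\left(2 Q{\left(v{\left(-3 \right)},2 \right)} - 81\right) \left(R - 60\right) = \left(2 \frac{1}{2 \left(-3\right)} - 81\right) \left(-4 - 60\right) = \left(2 \cdot \frac{1}{2} \left(- \frac{1}{3}\right) - 81\right) \left(-4 - 60\right) = \left(2 \left(- \frac{1}{6}\right) - 81\right) \left(-64\right) = \left(- \frac{1}{3} - 81\right) \left(-64\right) = \left(- \frac{244}{3}\right) \left(-64\right) = \frac{15616}{3}$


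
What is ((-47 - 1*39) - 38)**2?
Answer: 15376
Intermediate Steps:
((-47 - 1*39) - 38)**2 = ((-47 - 39) - 38)**2 = (-86 - 38)**2 = (-124)**2 = 15376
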